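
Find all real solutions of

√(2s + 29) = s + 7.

Square both sides: 2s + 29 = (s + 7)².
Expand and rearrange: s² + 12s + 20 = 0.
Solving gives s = -2 or s = -10.
Check each candidate in the original equation:
  s = -2: √(25) = 5, while s + 7 = 5 — valid.
  s = -10: √(9) = 3, while s + 7 = -3 — extraneous.

s = -2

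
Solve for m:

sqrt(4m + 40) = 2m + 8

m = -1

Square both sides: 4m + 40 = (2m + 8)^2.
Expand and rearrange: 4m^2 + 28m + 24 = 0.
Solving gives m = -1 or m = -6.
Check each candidate in the original equation:
  m = -1: sqrt(36) = 6, while 2m + 8 = 6 — valid.
  m = -6: sqrt(16) = 4, while 2m + 8 = -4 — extraneous.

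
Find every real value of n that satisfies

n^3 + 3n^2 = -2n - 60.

n = -5

Rearrange: n^3 + 3n^2 + 2n + 60 = 0.
Possible rational roots are divisors of 60. Testing n = -5 gives 0, so (n + 5) is a factor.
Divide: n^3 + 3n^2 + 2n + 60 = (n + 5)(n^2 - 2n + 12).
The quadratic n^2 - 2n + 12 has discriminant -44 < 0, so no further real roots.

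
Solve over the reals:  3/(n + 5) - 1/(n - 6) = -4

n = -5.7344 or n = 6.2344

Multiply both sides by (n + 5)(n - 6):
3(n - 6) - (n + 5) = -4(n + 5)(n - 6).
Expand and collect terms: -4n² + 2n + 143 = 0.
By the quadratic formula, n = (-2 ± √2292) / -8, so n ≈ -5.7344 or n ≈ 6.2344.
Neither value makes a denominator zero (n ≠ -5, n ≠ 6), so both are valid.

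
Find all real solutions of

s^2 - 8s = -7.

s = 1 or s = 7

Bring every term to one side: s^2 - 8s + 7 = 0.
Factor: (s - 1)(s - 7) = 0.
So s = 1 or s = 7.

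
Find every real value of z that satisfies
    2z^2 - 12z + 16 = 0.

z = 2 or z = 4

Factor: 2(z - 2)(z - 4) = 0.
So z = 2 or z = 4.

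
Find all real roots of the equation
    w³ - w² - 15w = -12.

w = -3.7913 or w = 0.7913 or w = 4

Rearrange: w³ - w² - 15w + 12 = 0.
Possible rational roots are divisors of 12. Testing w = 4 gives 0, so (w - 4) is a factor.
Divide: w³ - w² - 15w + 12 = (w - 4)(w² + 3w - 3).
Apply the quadratic formula to w² + 3w - 3 = 0: w = (-3 ± √21)/2, i.e. w ≈ 0.7913 or w ≈ -3.7913.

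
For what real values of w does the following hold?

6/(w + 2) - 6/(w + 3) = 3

Multiply both sides by (w + 2)(w + 3):
6(w + 3) - 6(w + 2) = 3(w + 2)(w + 3).
Expand and collect terms: 3w^2 + 15w + 12 = 0.
Factor or apply the quadratic formula: w = -1 or w = -4.
Neither value makes a denominator zero (w != -2, w != -3), so both are valid.

w = -4 or w = -1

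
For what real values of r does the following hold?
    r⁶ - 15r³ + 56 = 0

r = 1.9129 or r = 2

Let u = r³. The equation becomes u² - 15u + 56 = 0.
Factor: (u - 7)(u - 8) = 0, so u = 7 or u = 8.
r³ = 7 gives r = ∛(7) ≈ 1.9129.
r³ = 8 gives r = 2.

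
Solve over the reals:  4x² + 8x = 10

Rearrange to standard form: 4x² + 8x - 10 = 0.
Discriminant: (8)² − 4·4·(-10) = 224.
Quadratic formula: x = (-8 ± √224) / 8.
So x = -1 + √(14)/2 ≈ 0.8708 or x = -√(14)/2 - 1 ≈ -2.8708.

x = -2.8708 or x = 0.8708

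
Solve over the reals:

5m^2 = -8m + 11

m = -2.4852 or m = 0.8852

Rearrange to standard form: 5m^2 + 8m - 11 = 0.
Discriminant: (8)^2 - 4*5*(-11) = 284.
Quadratic formula: m = (-8 +/- sqrt(284)) / 10.
So m = -4/5 + sqrt(71)/5 ~= 0.8852 or m = -sqrt(71)/5 - 4/5 ~= -2.4852.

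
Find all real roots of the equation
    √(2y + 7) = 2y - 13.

Square both sides: 2y + 7 = (2y - 13)².
Expand and rearrange: 4y² - 54y + 162 = 0.
Solving gives y = 9 or y = 4.5.
Check each candidate in the original equation:
  y = 9: √(25) = 5, while 2y - 13 = 5 — valid.
  y = 4.5: √(16) = 4, while 2y - 13 = -4 — extraneous.

y = 9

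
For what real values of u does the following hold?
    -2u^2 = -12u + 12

u = 1.2679 or u = 4.7321

Rearrange to standard form: -2u^2 + 12u - 12 = 0.
Discriminant: (12)^2 - 4*(-2)*(-12) = 48.
Quadratic formula: u = (-12 +/- sqrt(48)) / (-4).
So u = 3 - sqrt(3) ~= 1.2679 or u = sqrt(3) + 3 ~= 4.7321.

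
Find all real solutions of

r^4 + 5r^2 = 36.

Let u = r^2. The equation becomes u^2 + 5u - 36 = 0.
Factor: (u + 9)(u - 4) = 0, so u = -9 or u = 4.
r^2 = -9 < 0 has no real solution.
r^2 = 4 gives r = +/-2.

r = -2 or r = 2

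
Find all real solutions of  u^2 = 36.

Bring every term to one side: u^2 - 36 = 0.
Factor: (u - 6)(u + 6) = 0.
So u = 6 or u = -6.

u = -6 or u = 6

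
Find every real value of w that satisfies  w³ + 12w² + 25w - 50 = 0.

Possible rational roots are divisors of -50. Testing w = -5 gives 0, so (w + 5) is a factor.
Divide: w³ + 12w² + 25w - 50 = (w + 5)(w² + 7w - 10).
Apply the quadratic formula to w² + 7w - 10 = 0: w = (-7 ± √89)/2, i.e. w ≈ 1.217 or w ≈ -8.217.

w = -8.217 or w = -5 or w = 1.217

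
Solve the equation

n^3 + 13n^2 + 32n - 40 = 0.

n = -8.899 or n = -5 or n = 0.899

Possible rational roots are divisors of -40. Testing n = -5 gives 0, so (n + 5) is a factor.
Divide: n^3 + 13n^2 + 32n - 40 = (n + 5)(n^2 + 8n - 8).
Apply the quadratic formula to n^2 + 8n - 8 = 0: n = (-8 +/- sqrt(96))/2, i.e. n ~= 0.899 or n ~= -8.899.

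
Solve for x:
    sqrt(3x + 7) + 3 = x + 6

Isolate the radical: sqrt(3x + 7) = x + 3.
Square both sides: 3x + 7 = (x + 3)^2.
Expand and rearrange: x^2 + 3x + 2 = 0.
Solving gives x = -1 or x = -2.
Check each candidate in the original equation:
  x = -1: sqrt(4) = 2, while x + 3 = 2 — valid.
  x = -2: sqrt(1) = 1, while x + 3 = 1 — valid.

x = -2 or x = -1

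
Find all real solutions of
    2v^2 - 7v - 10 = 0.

Discriminant: (-7)^2 - 4*2*(-10) = 129.
Quadratic formula: v = (7 +/- sqrt(129)) / 4.
So v = 7/4 + sqrt(129)/4 ~= 4.5895 or v = 7/4 - sqrt(129)/4 ~= -1.0895.

v = -1.0895 or v = 4.5895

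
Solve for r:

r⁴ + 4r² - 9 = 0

Let u = r². The equation becomes u² + 4u - 9 = 0.
By the quadratic formula, u = -2 + √(13) or u = -√(13) - 2.
r² = -2 + √(13) gives r = ±√(-2 + √(13)) ≈ ±1.2671.
r² = -√(13) - 2 < 0 has no real solution.

r = -1.2671 or r = 1.2671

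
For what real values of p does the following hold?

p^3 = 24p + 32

p = -4 or p = -1.4641 or p = 5.4641

Rearrange: p^3 - 24p - 32 = 0.
Possible rational roots are divisors of -32. Testing p = -4 gives 0, so (p + 4) is a factor.
Divide: p^3 - 24p - 32 = (p + 4)(p^2 - 4p - 8).
Apply the quadratic formula to p^2 - 4p - 8 = 0: p = (4 +/- sqrt(48))/2, i.e. p ~= 5.4641 or p ~= -1.4641.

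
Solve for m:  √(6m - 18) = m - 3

m = 3 or m = 9

Square both sides: 6m - 18 = (m - 3)².
Expand and rearrange: m² - 12m + 27 = 0.
Solving gives m = 9 or m = 3.
Check each candidate in the original equation:
  m = 9: √(36) = 6, while m - 3 = 6 — valid.
  m = 3: √(0) = 0, while m - 3 = 0 — valid.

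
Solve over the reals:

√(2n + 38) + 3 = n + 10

Isolate the radical: √(2n + 38) = n + 7.
Square both sides: 2n + 38 = (n + 7)².
Expand and rearrange: n² + 12n + 11 = 0.
Solving gives n = -1 or n = -11.
Check each candidate in the original equation:
  n = -1: √(36) = 6, while n + 7 = 6 — valid.
  n = -11: √(16) = 4, while n + 7 = -4 — extraneous.

n = -1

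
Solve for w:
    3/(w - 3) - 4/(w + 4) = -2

Multiply both sides by (w - 3)(w + 4):
3(w + 4) - 4(w - 3) = -2(w - 3)(w + 4).
Expand and collect terms: -2w² - w = 0.
Factor or apply the quadratic formula: w = -0.5 or w = 0.
Neither value makes a denominator zero (w ≠ 3, w ≠ -4), so both are valid.

w = -0.5 or w = 0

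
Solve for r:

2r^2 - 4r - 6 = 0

Factor: 2(r + 1)(r - 3) = 0.
So r = -1 or r = 3.

r = -1 or r = 3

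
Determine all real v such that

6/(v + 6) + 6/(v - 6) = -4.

v = -7.6847 or v = 4.6847

Multiply both sides by (v + 6)(v - 6):
6(v - 6) + 6(v + 6) = -4(v + 6)(v - 6).
Expand and collect terms: -4v² - 12v + 144 = 0.
By the quadratic formula, v = (12 ± √2448) / -8, so v ≈ -7.6847 or v ≈ 4.6847.
Neither value makes a denominator zero (v ≠ -6, v ≠ 6), so both are valid.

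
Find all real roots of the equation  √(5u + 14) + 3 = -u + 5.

u = -1

Isolate the radical: √(5u + 14) = -u + 2.
Square both sides: 5u + 14 = (-u + 2)².
Expand and rearrange: u² - 9u - 10 = 0.
Solving gives u = 10 or u = -1.
Check each candidate in the original equation:
  u = 10: √(64) = 8, while -u + 2 = -8 — extraneous.
  u = -1: √(9) = 3, while -u + 2 = 3 — valid.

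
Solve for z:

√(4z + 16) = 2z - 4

Square both sides: 4z + 16 = (2z - 4)².
Expand and rearrange: 4z² - 20z = 0.
Solving gives z = 5 or z = 0.
Check each candidate in the original equation:
  z = 5: √(36) = 6, while 2z - 4 = 6 — valid.
  z = 0: √(16) = 4, while 2z - 4 = -4 — extraneous.

z = 5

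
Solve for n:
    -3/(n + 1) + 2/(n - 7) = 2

Multiply both sides by (n + 1)(n - 7):
-3(n - 7) + 2(n + 1) = 2(n + 1)(n - 7).
Expand and collect terms: 2n² - 11n - 37 = 0.
By the quadratic formula, n = (11 ± √417) / 4, so n ≈ 7.8551 or n ≈ -2.3551.
Neither value makes a denominator zero (n ≠ -1, n ≠ 7), so both are valid.

n = -2.3551 or n = 7.8551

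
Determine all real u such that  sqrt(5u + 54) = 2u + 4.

Square both sides: 5u + 54 = (2u + 4)^2.
Expand and rearrange: 4u^2 + 11u - 38 = 0.
Solving gives u = 2 or u = -4.75.
Check each candidate in the original equation:
  u = 2: sqrt(64) = 8, while 2u + 4 = 8 — valid.
  u = -4.75: sqrt(30.25) = 5.5, while 2u + 4 = -5.5 — extraneous.

u = 2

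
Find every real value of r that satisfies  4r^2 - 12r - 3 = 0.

Discriminant: (-12)^2 - 4*4*(-3) = 192.
Quadratic formula: r = (12 +/- sqrt(192)) / 8.
So r = 3/2 + sqrt(3) ~= 3.2321 or r = 3/2 - sqrt(3) ~= -0.2321.

r = -0.2321 or r = 3.2321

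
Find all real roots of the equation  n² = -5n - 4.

n = -4 or n = -1

Bring every term to one side: n² + 5n + 4 = 0.
Factor: (n + 1)(n + 4) = 0.
So n = -1 or n = -4.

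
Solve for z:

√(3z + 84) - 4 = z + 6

z = -1

Isolate the radical: √(3z + 84) = z + 10.
Square both sides: 3z + 84 = (z + 10)².
Expand and rearrange: z² + 17z + 16 = 0.
Solving gives z = -1 or z = -16.
Check each candidate in the original equation:
  z = -1: √(81) = 9, while z + 10 = 9 — valid.
  z = -16: √(36) = 6, while z + 10 = -6 — extraneous.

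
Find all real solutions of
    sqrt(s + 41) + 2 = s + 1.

Isolate the radical: sqrt(s + 41) = s - 1.
Square both sides: s + 41 = (s - 1)^2.
Expand and rearrange: s^2 - 3s - 40 = 0.
Solving gives s = 8 or s = -5.
Check each candidate in the original equation:
  s = 8: sqrt(49) = 7, while s - 1 = 7 — valid.
  s = -5: sqrt(36) = 6, while s - 1 = -6 — extraneous.

s = 8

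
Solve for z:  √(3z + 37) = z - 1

Square both sides: 3z + 37 = (z - 1)².
Expand and rearrange: z² - 5z - 36 = 0.
Solving gives z = 9 or z = -4.
Check each candidate in the original equation:
  z = 9: √(64) = 8, while z - 1 = 8 — valid.
  z = -4: √(25) = 5, while z - 1 = -5 — extraneous.

z = 9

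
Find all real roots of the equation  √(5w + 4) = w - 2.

Square both sides: 5w + 4 = (w - 2)².
Expand and rearrange: w² - 9w = 0.
Solving gives w = 9 or w = 0.
Check each candidate in the original equation:
  w = 9: √(49) = 7, while w - 2 = 7 — valid.
  w = 0: √(4) = 2, while w - 2 = -2 — extraneous.

w = 9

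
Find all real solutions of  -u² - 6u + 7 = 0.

u = -7 or u = 1

Factor: -1(u - 1)(u + 7) = 0.
So u = 1 or u = -7.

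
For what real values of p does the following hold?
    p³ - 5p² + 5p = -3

p = -0.4142 or p = 2.4142 or p = 3

Rearrange: p³ - 5p² + 5p + 3 = 0.
Possible rational roots are divisors of 3. Testing p = 3 gives 0, so (p - 3) is a factor.
Divide: p³ - 5p² + 5p + 3 = (p - 3)(p² - 2p - 1).
Apply the quadratic formula to p² - 2p - 1 = 0: p = (2 ± √8)/2, i.e. p ≈ 2.4142 or p ≈ -0.4142.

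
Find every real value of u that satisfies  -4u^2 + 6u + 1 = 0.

u = -0.1514 or u = 1.6514

Discriminant: (6)^2 - 4*(-4)*1 = 52.
Quadratic formula: u = (-6 +/- sqrt(52)) / (-8).
So u = 3/4 - sqrt(13)/4 ~= -0.1514 or u = 3/4 + sqrt(13)/4 ~= 1.6514.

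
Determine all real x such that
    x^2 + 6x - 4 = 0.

x = -6.6056 or x = 0.6056

Discriminant: (6)^2 - 4*1*(-4) = 52.
Quadratic formula: x = (-6 +/- sqrt(52)) / 2.
So x = -3 + sqrt(13) ~= 0.6056 or x = -sqrt(13) - 3 ~= -6.6056.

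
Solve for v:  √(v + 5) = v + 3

Square both sides: v + 5 = (v + 3)².
Expand and rearrange: v² + 5v + 4 = 0.
Solving gives v = -1 or v = -4.
Check each candidate in the original equation:
  v = -1: √(4) = 2, while v + 3 = 2 — valid.
  v = -4: √(1) = 1, while v + 3 = -1 — extraneous.

v = -1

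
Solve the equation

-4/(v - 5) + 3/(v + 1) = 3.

v = 0.4093 or v = 3.2573

Multiply both sides by (v - 5)(v + 1):
-4(v + 1) + 3(v - 5) = 3(v - 5)(v + 1).
Expand and collect terms: 3v² - 11v + 4 = 0.
By the quadratic formula, v = (11 ± √73) / 6, so v ≈ 3.2573 or v ≈ 0.4093.
Neither value makes a denominator zero (v ≠ 5, v ≠ -1), so both are valid.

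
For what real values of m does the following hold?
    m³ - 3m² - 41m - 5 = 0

m = -5 or m = -0.1231 or m = 8.1231

Possible rational roots are divisors of -5. Testing m = -5 gives 0, so (m + 5) is a factor.
Divide: m³ - 3m² - 41m - 5 = (m + 5)(m² - 8m - 1).
Apply the quadratic formula to m² - 8m - 1 = 0: m = (8 ± √68)/2, i.e. m ≈ 8.1231 or m ≈ -0.1231.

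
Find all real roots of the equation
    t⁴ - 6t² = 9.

Let u = t². The equation becomes u² - 6u - 9 = 0.
By the quadratic formula, u = 3 + 3·√(2) or u = 3 - 3·√(2).
t² = 3 + 3·√(2) gives t = ±√(3 + 3·√(2)) ≈ ±2.6912.
t² = 3 - 3·√(2) < 0 has no real solution.

t = -2.6912 or t = 2.6912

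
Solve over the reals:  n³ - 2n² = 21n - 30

Rearrange: n³ - 2n² - 21n + 30 = 0.
Possible rational roots are divisors of 30. Testing n = 5 gives 0, so (n - 5) is a factor.
Divide: n³ - 2n² - 21n + 30 = (n - 5)(n² + 3n - 6).
Apply the quadratic formula to n² + 3n - 6 = 0: n = (-3 ± √33)/2, i.e. n ≈ 1.3723 or n ≈ -4.3723.

n = -4.3723 or n = 1.3723 or n = 5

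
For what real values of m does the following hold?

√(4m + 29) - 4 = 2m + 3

m = -1

Isolate the radical: √(4m + 29) = 2m + 7.
Square both sides: 4m + 29 = (2m + 7)².
Expand and rearrange: 4m² + 24m + 20 = 0.
Solving gives m = -1 or m = -5.
Check each candidate in the original equation:
  m = -1: √(25) = 5, while 2m + 7 = 5 — valid.
  m = -5: √(9) = 3, while 2m + 7 = -3 — extraneous.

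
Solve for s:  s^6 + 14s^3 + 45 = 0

s = -2.0801 or s = -1.71

Let u = s^3. The equation becomes u^2 + 14u + 45 = 0.
Factor: (u + 9)(u + 5) = 0, so u = -9 or u = -5.
s^3 = -9 gives s = -(9)^(1/3) ~= -2.0801.
s^3 = -5 gives s = -(5)^(1/3) ~= -1.71.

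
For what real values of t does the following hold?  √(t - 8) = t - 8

Square both sides: t - 8 = (t - 8)².
Expand and rearrange: t² - 17t + 72 = 0.
Solving gives t = 9 or t = 8.
Check each candidate in the original equation:
  t = 9: √(1) = 1, while t - 8 = 1 — valid.
  t = 8: √(0) = 0, while t - 8 = 0 — valid.

t = 8 or t = 9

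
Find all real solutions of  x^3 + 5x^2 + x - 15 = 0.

Possible rational roots are divisors of -15. Testing x = -3 gives 0, so (x + 3) is a factor.
Divide: x^3 + 5x^2 + x - 15 = (x + 3)(x^2 + 2x - 5).
Apply the quadratic formula to x^2 + 2x - 5 = 0: x = (-2 +/- sqrt(24))/2, i.e. x ~= 1.4495 or x ~= -3.4495.

x = -3.4495 or x = -3 or x = 1.4495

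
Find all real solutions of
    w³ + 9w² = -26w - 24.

Rearrange: w³ + 9w² + 26w + 24 = 0.
Possible rational roots are divisors of 24. Testing w = -4 gives 0, so (w + 4) is a factor.
Divide: w³ + 9w² + 26w + 24 = (w + 4)(w² + 5w + 6).
Factor the quadratic: w = -2 or w = -3.

w = -4 or w = -3 or w = -2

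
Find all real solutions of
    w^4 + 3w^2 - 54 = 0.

Let u = w^2. The equation becomes u^2 + 3u - 54 = 0.
Factor: (u + 9)(u - 6) = 0, so u = -9 or u = 6.
w^2 = -9 < 0 has no real solution.
w^2 = 6 gives w = +/-sqrt(6) ~= +/-2.4495.

w = -2.4495 or w = 2.4495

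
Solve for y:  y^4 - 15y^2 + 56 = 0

Let u = y^2. The equation becomes u^2 - 15u + 56 = 0.
Factor: (u - 7)(u - 8) = 0, so u = 7 or u = 8.
y^2 = 7 gives y = +/-sqrt(7) ~= +/-2.6458.
y^2 = 8 gives y = +/-2*sqrt(2) ~= +/-2.8284.

y = -2.8284 or y = -2.6458 or y = 2.6458 or y = 2.8284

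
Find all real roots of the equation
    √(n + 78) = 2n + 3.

Square both sides: n + 78 = (2n + 3)².
Expand and rearrange: 4n² + 11n - 69 = 0.
Solving gives n = 3 or n = -5.75.
Check each candidate in the original equation:
  n = 3: √(81) = 9, while 2n + 3 = 9 — valid.
  n = -5.75: √(72.25) = 8.5, while 2n + 3 = -8.5 — extraneous.

n = 3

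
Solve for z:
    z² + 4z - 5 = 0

Factor: (z + 5)(z - 1) = 0.
So z = -5 or z = 1.

z = -5 or z = 1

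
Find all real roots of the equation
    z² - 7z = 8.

Bring every term to one side: z² - 7z - 8 = 0.
Factor: (z + 1)(z - 8) = 0.
So z = -1 or z = 8.

z = -1 or z = 8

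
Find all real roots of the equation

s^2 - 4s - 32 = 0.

s = -4 or s = 8

Factor: (s - 8)(s + 4) = 0.
So s = 8 or s = -4.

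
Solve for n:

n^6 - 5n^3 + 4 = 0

n = 1 or n = 1.5874

Let u = n^3. The equation becomes u^2 - 5u + 4 = 0.
Factor: (u - 4)(u - 1) = 0, so u = 4 or u = 1.
n^3 = 4 gives n = (4)^(1/3) ~= 1.5874.
n^3 = 1 gives n = 1.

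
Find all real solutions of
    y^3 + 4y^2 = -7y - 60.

y = -5

Rearrange: y^3 + 4y^2 + 7y + 60 = 0.
Possible rational roots are divisors of 60. Testing y = -5 gives 0, so (y + 5) is a factor.
Divide: y^3 + 4y^2 + 7y + 60 = (y + 5)(y^2 - y + 12).
The quadratic y^2 - y + 12 has discriminant -47 < 0, so no further real roots.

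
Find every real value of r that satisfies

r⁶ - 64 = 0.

Let u = r³. The equation becomes u² - 64 = 0.
Factor: (u - 8)(u + 8) = 0, so u = 8 or u = -8.
r³ = 8 gives r = 2.
r³ = -8 gives r = -2.

r = -2 or r = 2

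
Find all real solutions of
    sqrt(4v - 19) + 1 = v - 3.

Isolate the radical: sqrt(4v - 19) = v - 4.
Square both sides: 4v - 19 = (v - 4)^2.
Expand and rearrange: v^2 - 12v + 35 = 0.
Solving gives v = 7 or v = 5.
Check each candidate in the original equation:
  v = 7: sqrt(9) = 3, while v - 4 = 3 — valid.
  v = 5: sqrt(1) = 1, while v - 4 = 1 — valid.

v = 5 or v = 7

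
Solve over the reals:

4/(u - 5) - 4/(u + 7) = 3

Multiply both sides by (u - 5)(u + 7):
4(u + 7) - 4(u - 5) = 3(u - 5)(u + 7).
Expand and collect terms: 3u^2 + 6u - 153 = 0.
By the quadratic formula, u = (-6 +/- sqrt(1872)) / 6, so u ~= 6.2111 or u ~= -8.2111.
Neither value makes a denominator zero (u != 5, u != -7), so both are valid.

u = -8.2111 or u = 6.2111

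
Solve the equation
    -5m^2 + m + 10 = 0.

Discriminant: (1)^2 - 4*(-5)*10 = 201.
Quadratic formula: m = (-1 +/- sqrt(201)) / (-10).
So m = 1/10 - sqrt(201)/10 ~= -1.3177 or m = 1/10 + sqrt(201)/10 ~= 1.5177.

m = -1.3177 or m = 1.5177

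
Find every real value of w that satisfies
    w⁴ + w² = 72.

w = -2.8284 or w = 2.8284

Let u = w². The equation becomes u² + u - 72 = 0.
Factor: (u - 8)(u + 9) = 0, so u = 8 or u = -9.
w² = 8 gives w = ±2·√(2) ≈ ±2.8284.
w² = -9 < 0 has no real solution.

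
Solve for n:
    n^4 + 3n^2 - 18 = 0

Let u = n^2. The equation becomes u^2 + 3u - 18 = 0.
Factor: (u - 3)(u + 6) = 0, so u = 3 or u = -6.
n^2 = 3 gives n = +/-sqrt(3) ~= +/-1.7321.
n^2 = -6 < 0 has no real solution.

n = -1.7321 or n = 1.7321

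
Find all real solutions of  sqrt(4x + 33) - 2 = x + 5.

Isolate the radical: sqrt(4x + 33) = x + 7.
Square both sides: 4x + 33 = (x + 7)^2.
Expand and rearrange: x^2 + 10x + 16 = 0.
Solving gives x = -2 or x = -8.
Check each candidate in the original equation:
  x = -2: sqrt(25) = 5, while x + 7 = 5 — valid.
  x = -8: sqrt(1) = 1, while x + 7 = -1 — extraneous.

x = -2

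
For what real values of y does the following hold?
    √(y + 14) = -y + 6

y = 2

Square both sides: y + 14 = (-y + 6)².
Expand and rearrange: y² - 13y + 22 = 0.
Solving gives y = 11 or y = 2.
Check each candidate in the original equation:
  y = 11: √(25) = 5, while -y + 6 = -5 — extraneous.
  y = 2: √(16) = 4, while -y + 6 = 4 — valid.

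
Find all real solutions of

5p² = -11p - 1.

p = -2.105 or p = -0.095

Rearrange to standard form: 5p² + 11p + 1 = 0.
Discriminant: (11)² − 4·5·1 = 101.
Quadratic formula: p = (-11 ± √101) / 10.
So p = -11/10 + √(101)/10 ≈ -0.095 or p = -11/10 - √(101)/10 ≈ -2.105.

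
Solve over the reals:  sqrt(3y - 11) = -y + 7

Square both sides: 3y - 11 = (-y + 7)^2.
Expand and rearrange: y^2 - 17y + 60 = 0.
Solving gives y = 12 or y = 5.
Check each candidate in the original equation:
  y = 12: sqrt(25) = 5, while -y + 7 = -5 — extraneous.
  y = 5: sqrt(4) = 2, while -y + 7 = 2 — valid.

y = 5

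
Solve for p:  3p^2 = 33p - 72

Bring every term to one side: 3p^2 - 33p + 72 = 0.
Factor: 3(p - 8)(p - 3) = 0.
So p = 8 or p = 3.

p = 3 or p = 8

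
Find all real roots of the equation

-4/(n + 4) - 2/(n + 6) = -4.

Multiply both sides by (n + 4)(n + 6):
-4(n + 6) - 2(n + 4) = -4(n + 4)(n + 6).
Expand and collect terms: -4n^2 - 34n - 64 = 0.
By the quadratic formula, n = (34 +/- sqrt(132)) / -8, so n ~= -5.6861 or n ~= -2.8139.
Neither value makes a denominator zero (n != -4, n != -6), so both are valid.

n = -5.6861 or n = -2.8139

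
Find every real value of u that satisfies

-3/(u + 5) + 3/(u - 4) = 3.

Multiply both sides by (u + 5)(u - 4):
-3(u - 4) + 3(u + 5) = 3(u + 5)(u - 4).
Expand and collect terms: 3u^2 + 3u - 87 = 0.
By the quadratic formula, u = (-3 +/- sqrt(1053)) / 6, so u ~= 4.9083 or u ~= -5.9083.
Neither value makes a denominator zero (u != -5, u != 4), so both are valid.

u = -5.9083 or u = 4.9083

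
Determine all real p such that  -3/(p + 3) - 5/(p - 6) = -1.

Multiply both sides by (p + 3)(p - 6):
-3(p - 6) - 5(p + 3) = -(p + 3)(p - 6).
Expand and collect terms: -p^2 + 11p + 15 = 0.
By the quadratic formula, p = (-11 +/- sqrt(181)) / -2, so p ~= -1.2268 or p ~= 12.2268.
Neither value makes a denominator zero (p != -3, p != 6), so both are valid.

p = -1.2268 or p = 12.2268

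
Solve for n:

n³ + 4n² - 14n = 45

Rearrange: n³ + 4n² - 14n - 45 = 0.
Possible rational roots are divisors of -45. Testing n = -5 gives 0, so (n + 5) is a factor.
Divide: n³ + 4n² - 14n - 45 = (n + 5)(n² - n - 9).
Apply the quadratic formula to n² - n - 9 = 0: n = (1 ± √37)/2, i.e. n ≈ 3.5414 or n ≈ -2.5414.

n = -5 or n = -2.5414 or n = 3.5414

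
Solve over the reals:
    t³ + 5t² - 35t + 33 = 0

t = -9.1962 or t = 1.1962 or t = 3

Possible rational roots are divisors of 33. Testing t = 3 gives 0, so (t - 3) is a factor.
Divide: t³ + 5t² - 35t + 33 = (t - 3)(t² + 8t - 11).
Apply the quadratic formula to t² + 8t - 11 = 0: t = (-8 ± √108)/2, i.e. t ≈ 1.1962 or t ≈ -9.1962.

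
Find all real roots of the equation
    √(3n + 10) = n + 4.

Square both sides: 3n + 10 = (n + 4)².
Expand and rearrange: n² + 5n + 6 = 0.
Solving gives n = -2 or n = -3.
Check each candidate in the original equation:
  n = -2: √(4) = 2, while n + 4 = 2 — valid.
  n = -3: √(1) = 1, while n + 4 = 1 — valid.

n = -3 or n = -2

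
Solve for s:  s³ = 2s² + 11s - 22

s = -3.3166 or s = 2 or s = 3.3166

Rearrange: s³ - 2s² - 11s + 22 = 0.
Possible rational roots are divisors of 22. Testing s = 2 gives 0, so (s - 2) is a factor.
Divide: s³ - 2s² - 11s + 22 = (s - 2)(s² - 11).
Apply the quadratic formula to s² - 11 = 0: s = (0 ± √44)/2, i.e. s ≈ 3.3166 or s ≈ -3.3166.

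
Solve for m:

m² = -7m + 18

m = -9 or m = 2

Bring every term to one side: m² + 7m - 18 = 0.
Factor: (m - 2)(m + 9) = 0.
So m = 2 or m = -9.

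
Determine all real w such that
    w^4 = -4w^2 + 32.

Let u = w^2. The equation becomes u^2 + 4u - 32 = 0.
Factor: (u + 8)(u - 4) = 0, so u = -8 or u = 4.
w^2 = -8 < 0 has no real solution.
w^2 = 4 gives w = +/-2.

w = -2 or w = 2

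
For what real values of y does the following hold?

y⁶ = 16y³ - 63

y = 1.9129 or y = 2.0801

Let u = y³. The equation becomes u² - 16u + 63 = 0.
Factor: (u - 9)(u - 7) = 0, so u = 9 or u = 7.
y³ = 9 gives y = ∛(9) ≈ 2.0801.
y³ = 7 gives y = ∛(7) ≈ 1.9129.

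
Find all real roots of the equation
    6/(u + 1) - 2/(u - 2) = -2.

Multiply both sides by (u + 1)(u - 2):
6(u - 2) - 2(u + 1) = -2(u + 1)(u - 2).
Expand and collect terms: -2u² - 2u + 18 = 0.
By the quadratic formula, u = (2 ± √148) / -4, so u ≈ -3.5414 or u ≈ 2.5414.
Neither value makes a denominator zero (u ≠ -1, u ≠ 2), so both are valid.

u = -3.5414 or u = 2.5414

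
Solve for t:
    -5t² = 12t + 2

Rearrange to standard form: -5t² - 12t - 2 = 0.
Discriminant: (-12)² − 4·(-5)·(-2) = 104.
Quadratic formula: t = (12 ± √104) / (-10).
So t = -6/5 - √(26)/5 ≈ -2.2198 or t = -6/5 + √(26)/5 ≈ -0.1802.

t = -2.2198 or t = -0.1802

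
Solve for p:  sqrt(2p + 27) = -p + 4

p = -1

Square both sides: 2p + 27 = (-p + 4)^2.
Expand and rearrange: p^2 - 10p - 11 = 0.
Solving gives p = 11 or p = -1.
Check each candidate in the original equation:
  p = 11: sqrt(49) = 7, while -p + 4 = -7 — extraneous.
  p = -1: sqrt(25) = 5, while -p + 4 = 5 — valid.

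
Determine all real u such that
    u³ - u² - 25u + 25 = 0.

u = -5 or u = 1 or u = 5

Possible rational roots are divisors of 25. Testing u = 5 gives 0, so (u - 5) is a factor.
Divide: u³ - u² - 25u + 25 = (u - 5)(u² + 4u - 5).
Factor the quadratic: u = 1 or u = -5.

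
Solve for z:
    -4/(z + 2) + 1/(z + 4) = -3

z = -4.2078 or z = -0.7922

Multiply both sides by (z + 2)(z + 4):
-4(z + 4) + (z + 2) = -3(z + 2)(z + 4).
Expand and collect terms: -3z² - 15z - 10 = 0.
By the quadratic formula, z = (15 ± √105) / -6, so z ≈ -4.2078 or z ≈ -0.7922.
Neither value makes a denominator zero (z ≠ -2, z ≠ -4), so both are valid.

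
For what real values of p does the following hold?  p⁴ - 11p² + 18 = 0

p = -3 or p = -1.4142 or p = 1.4142 or p = 3

Let u = p². The equation becomes u² - 11u + 18 = 0.
Factor: (u - 9)(u - 2) = 0, so u = 9 or u = 2.
p² = 9 gives p = ±3.
p² = 2 gives p = ±√(2) ≈ ±1.4142.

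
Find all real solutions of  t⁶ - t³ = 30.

Let u = t³. The equation becomes u² - u - 30 = 0.
Factor: (u - 6)(u + 5) = 0, so u = 6 or u = -5.
t³ = 6 gives t = ∛(6) ≈ 1.8171.
t³ = -5 gives t = -∛(5) ≈ -1.71.

t = -1.71 or t = 1.8171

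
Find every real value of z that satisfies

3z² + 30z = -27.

z = -9 or z = -1

Bring every term to one side: 3z² + 30z + 27 = 0.
Factor: 3(z + 9)(z + 1) = 0.
So z = -9 or z = -1.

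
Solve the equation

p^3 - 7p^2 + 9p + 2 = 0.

Possible rational roots are divisors of 2. Testing p = 2 gives 0, so (p - 2) is a factor.
Divide: p^3 - 7p^2 + 9p + 2 = (p - 2)(p^2 - 5p - 1).
Apply the quadratic formula to p^2 - 5p - 1 = 0: p = (5 +/- sqrt(29))/2, i.e. p ~= 5.1926 or p ~= -0.1926.

p = -0.1926 or p = 2 or p = 5.1926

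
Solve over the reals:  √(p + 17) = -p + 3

p = -1

Square both sides: p + 17 = (-p + 3)².
Expand and rearrange: p² - 7p - 8 = 0.
Solving gives p = 8 or p = -1.
Check each candidate in the original equation:
  p = 8: √(25) = 5, while -p + 3 = -5 — extraneous.
  p = -1: √(16) = 4, while -p + 3 = 4 — valid.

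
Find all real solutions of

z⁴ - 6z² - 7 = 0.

z = -2.6458 or z = 2.6458

Let u = z². The equation becomes u² - 6u - 7 = 0.
Factor: (u + 1)(u - 7) = 0, so u = -1 or u = 7.
z² = -1 < 0 has no real solution.
z² = 7 gives z = ±√(7) ≈ ±2.6458.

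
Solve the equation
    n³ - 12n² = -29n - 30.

Rearrange: n³ - 12n² + 29n + 30 = 0.
Possible rational roots are divisors of 30. Testing n = 5 gives 0, so (n - 5) is a factor.
Divide: n³ - 12n² + 29n + 30 = (n - 5)(n² - 7n - 6).
Apply the quadratic formula to n² - 7n - 6 = 0: n = (7 ± √73)/2, i.e. n ≈ 7.772 or n ≈ -0.772.

n = -0.772 or n = 5 or n = 7.772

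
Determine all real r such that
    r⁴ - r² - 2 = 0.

r = -1.4142 or r = 1.4142

Let u = r². The equation becomes u² - u - 2 = 0.
Factor: (u + 1)(u - 2) = 0, so u = -1 or u = 2.
r² = -1 < 0 has no real solution.
r² = 2 gives r = ±√(2) ≈ ±1.4142.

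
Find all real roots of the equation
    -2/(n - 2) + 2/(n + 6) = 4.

Multiply both sides by (n - 2)(n + 6):
-2(n + 6) + 2(n - 2) = 4(n - 2)(n + 6).
Expand and collect terms: 4n² + 16n - 32 = 0.
By the quadratic formula, n = (-16 ± √768) / 8, so n ≈ 1.4641 or n ≈ -5.4641.
Neither value makes a denominator zero (n ≠ 2, n ≠ -6), so both are valid.

n = -5.4641 or n = 1.4641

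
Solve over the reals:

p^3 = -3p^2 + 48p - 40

Rearrange: p^3 + 3p^2 - 48p + 40 = 0.
Possible rational roots are divisors of 40. Testing p = 5 gives 0, so (p - 5) is a factor.
Divide: p^3 + 3p^2 - 48p + 40 = (p - 5)(p^2 + 8p - 8).
Apply the quadratic formula to p^2 + 8p - 8 = 0: p = (-8 +/- sqrt(96))/2, i.e. p ~= 0.899 or p ~= -8.899.

p = -8.899 or p = 0.899 or p = 5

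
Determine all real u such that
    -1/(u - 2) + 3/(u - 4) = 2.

Multiply both sides by (u - 2)(u - 4):
-(u - 4) + 3(u - 2) = 2(u - 2)(u - 4).
Expand and collect terms: 2u² - 14u + 18 = 0.
By the quadratic formula, u = (14 ± √52) / 4, so u ≈ 5.3028 or u ≈ 1.6972.
Neither value makes a denominator zero (u ≠ 2, u ≠ 4), so both are valid.

u = 1.6972 or u = 5.3028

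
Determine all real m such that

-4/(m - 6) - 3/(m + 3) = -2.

Multiply both sides by (m - 6)(m + 3):
-4(m + 3) - 3(m - 6) = -2(m - 6)(m + 3).
Expand and collect terms: -2m^2 + 13m + 30 = 0.
By the quadratic formula, m = (-13 +/- sqrt(409)) / -4, so m ~= -1.8059 or m ~= 8.3059.
Neither value makes a denominator zero (m != 6, m != -3), so both are valid.

m = -1.8059 or m = 8.3059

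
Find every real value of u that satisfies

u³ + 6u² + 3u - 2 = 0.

Possible rational roots are divisors of -2. Testing u = -1 gives 0, so (u + 1) is a factor.
Divide: u³ + 6u² + 3u - 2 = (u + 1)(u² + 5u - 2).
Apply the quadratic formula to u² + 5u - 2 = 0: u = (-5 ± √33)/2, i.e. u ≈ 0.3723 or u ≈ -5.3723.

u = -5.3723 or u = -1 or u = 0.3723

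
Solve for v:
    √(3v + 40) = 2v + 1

Square both sides: 3v + 40 = (2v + 1)².
Expand and rearrange: 4v² + v - 39 = 0.
Solving gives v = 3 or v = -3.25.
Check each candidate in the original equation:
  v = 3: √(49) = 7, while 2v + 1 = 7 — valid.
  v = -3.25: √(30.25) = 5.5, while 2v + 1 = -5.5 — extraneous.

v = 3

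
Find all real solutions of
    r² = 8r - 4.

r = 0.5359 or r = 7.4641

Rearrange to standard form: r² - 8r + 4 = 0.
Discriminant: (-8)² − 4·1·4 = 48.
Quadratic formula: r = (8 ± √48) / 2.
So r = 2·√(3) + 4 ≈ 7.4641 or r = 4 - 2·√(3) ≈ 0.5359.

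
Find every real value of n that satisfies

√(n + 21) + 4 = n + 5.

Isolate the radical: √(n + 21) = n + 1.
Square both sides: n + 21 = (n + 1)².
Expand and rearrange: n² + n - 20 = 0.
Solving gives n = 4 or n = -5.
Check each candidate in the original equation:
  n = 4: √(25) = 5, while n + 1 = 5 — valid.
  n = -5: √(16) = 4, while n + 1 = -4 — extraneous.

n = 4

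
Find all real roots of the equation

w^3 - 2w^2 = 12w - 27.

w = -3.5414 or w = 2.5414 or w = 3

Rearrange: w^3 - 2w^2 - 12w + 27 = 0.
Possible rational roots are divisors of 27. Testing w = 3 gives 0, so (w - 3) is a factor.
Divide: w^3 - 2w^2 - 12w + 27 = (w - 3)(w^2 + w - 9).
Apply the quadratic formula to w^2 + w - 9 = 0: w = (-1 +/- sqrt(37))/2, i.e. w ~= 2.5414 or w ~= -3.5414.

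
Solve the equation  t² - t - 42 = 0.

t = -6 or t = 7

Factor: (t + 6)(t - 7) = 0.
So t = -6 or t = 7.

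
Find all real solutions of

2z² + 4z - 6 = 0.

z = -3 or z = 1

Factor: 2(z + 3)(z - 1) = 0.
So z = -3 or z = 1.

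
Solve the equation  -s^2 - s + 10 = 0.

s = -3.7016 or s = 2.7016

Discriminant: (-1)^2 - 4*(-1)*10 = 41.
Quadratic formula: s = (1 +/- sqrt(41)) / (-2).
So s = -sqrt(41)/2 - 1/2 ~= -3.7016 or s = -1/2 + sqrt(41)/2 ~= 2.7016.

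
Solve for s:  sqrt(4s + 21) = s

Square both sides: 4s + 21 = (s)^2.
Expand and rearrange: s^2 - 4s - 21 = 0.
Solving gives s = 7 or s = -3.
Check each candidate in the original equation:
  s = 7: sqrt(49) = 7, while s = 7 — valid.
  s = -3: sqrt(9) = 3, while s = -3 — extraneous.

s = 7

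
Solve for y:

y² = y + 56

y = -7 or y = 8

Bring every term to one side: y² - y - 56 = 0.
Factor: (y - 8)(y + 7) = 0.
So y = 8 or y = -7.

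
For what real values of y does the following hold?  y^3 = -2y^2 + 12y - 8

y = -4.8284 or y = 0.8284 or y = 2

Rearrange: y^3 + 2y^2 - 12y + 8 = 0.
Possible rational roots are divisors of 8. Testing y = 2 gives 0, so (y - 2) is a factor.
Divide: y^3 + 2y^2 - 12y + 8 = (y - 2)(y^2 + 4y - 4).
Apply the quadratic formula to y^2 + 4y - 4 = 0: y = (-4 +/- sqrt(32))/2, i.e. y ~= 0.8284 or y ~= -4.8284.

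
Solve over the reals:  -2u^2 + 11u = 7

Rearrange to standard form: -2u^2 + 11u - 7 = 0.
Discriminant: (11)^2 - 4*(-2)*(-7) = 65.
Quadratic formula: u = (-11 +/- sqrt(65)) / (-4).
So u = 11/4 - sqrt(65)/4 ~= 0.7344 or u = sqrt(65)/4 + 11/4 ~= 4.7656.

u = 0.7344 or u = 4.7656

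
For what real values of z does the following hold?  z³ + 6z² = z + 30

z = -5 or z = -3 or z = 2

Rearrange: z³ + 6z² - z - 30 = 0.
Possible rational roots are divisors of -30. Testing z = -3 gives 0, so (z + 3) is a factor.
Divide: z³ + 6z² - z - 30 = (z + 3)(z² + 3z - 10).
Factor the quadratic: z = 2 or z = -5.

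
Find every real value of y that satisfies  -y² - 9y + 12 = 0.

y = -10.1789 or y = 1.1789

Discriminant: (-9)² − 4·(-1)·12 = 129.
Quadratic formula: y = (9 ± √129) / (-2).
So y = -√(129)/2 - 9/2 ≈ -10.1789 or y = -9/2 + √(129)/2 ≈ 1.1789.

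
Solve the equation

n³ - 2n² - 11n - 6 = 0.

n = -2 or n = -0.6458 or n = 4.6458

Possible rational roots are divisors of -6. Testing n = -2 gives 0, so (n + 2) is a factor.
Divide: n³ - 2n² - 11n - 6 = (n + 2)(n² - 4n - 3).
Apply the quadratic formula to n² - 4n - 3 = 0: n = (4 ± √28)/2, i.e. n ≈ 4.6458 or n ≈ -0.6458.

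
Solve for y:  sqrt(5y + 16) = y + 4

Square both sides: 5y + 16 = (y + 4)^2.
Expand and rearrange: y^2 + 3y = 0.
Solving gives y = 0 or y = -3.
Check each candidate in the original equation:
  y = 0: sqrt(16) = 4, while y + 4 = 4 — valid.
  y = -3: sqrt(1) = 1, while y + 4 = 1 — valid.

y = -3 or y = 0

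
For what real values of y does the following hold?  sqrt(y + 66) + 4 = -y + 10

Isolate the radical: sqrt(y + 66) = -y + 6.
Square both sides: y + 66 = (-y + 6)^2.
Expand and rearrange: y^2 - 13y - 30 = 0.
Solving gives y = 15 or y = -2.
Check each candidate in the original equation:
  y = 15: sqrt(81) = 9, while -y + 6 = -9 — extraneous.
  y = -2: sqrt(64) = 8, while -y + 6 = 8 — valid.

y = -2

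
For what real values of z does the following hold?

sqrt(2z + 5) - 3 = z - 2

z = 2

Isolate the radical: sqrt(2z + 5) = z + 1.
Square both sides: 2z + 5 = (z + 1)^2.
Expand and rearrange: z^2 - 4 = 0.
Solving gives z = 2 or z = -2.
Check each candidate in the original equation:
  z = 2: sqrt(9) = 3, while z + 1 = 3 — valid.
  z = -2: sqrt(1) = 1, while z + 1 = -1 — extraneous.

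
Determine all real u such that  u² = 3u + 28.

u = -4 or u = 7

Bring every term to one side: u² - 3u - 28 = 0.
Factor: (u - 7)(u + 4) = 0.
So u = 7 or u = -4.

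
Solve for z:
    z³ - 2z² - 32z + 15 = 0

Possible rational roots are divisors of 15. Testing z = -5 gives 0, so (z + 5) is a factor.
Divide: z³ - 2z² - 32z + 15 = (z + 5)(z² - 7z + 3).
Apply the quadratic formula to z² - 7z + 3 = 0: z = (7 ± √37)/2, i.e. z ≈ 6.5414 or z ≈ 0.4586.

z = -5 or z = 0.4586 or z = 6.5414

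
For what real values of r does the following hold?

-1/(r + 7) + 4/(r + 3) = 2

r = -7.3423 or r = -1.1577

Multiply both sides by (r + 7)(r + 3):
-(r + 3) + 4(r + 7) = 2(r + 7)(r + 3).
Expand and collect terms: 2r^2 + 17r + 17 = 0.
By the quadratic formula, r = (-17 +/- sqrt(153)) / 4, so r ~= -1.1577 or r ~= -7.3423.
Neither value makes a denominator zero (r != -7, r != -3), so both are valid.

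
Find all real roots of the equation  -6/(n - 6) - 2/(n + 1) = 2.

Multiply both sides by (n - 6)(n + 1):
-6(n + 1) - 2(n - 6) = 2(n - 6)(n + 1).
Expand and collect terms: 2n² - 2n - 18 = 0.
By the quadratic formula, n = (2 ± √148) / 4, so n ≈ 3.5414 or n ≈ -2.5414.
Neither value makes a denominator zero (n ≠ 6, n ≠ -1), so both are valid.

n = -2.5414 or n = 3.5414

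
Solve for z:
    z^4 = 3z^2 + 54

Let u = z^2. The equation becomes u^2 - 3u - 54 = 0.
Factor: (u - 9)(u + 6) = 0, so u = 9 or u = -6.
z^2 = 9 gives z = +/-3.
z^2 = -6 < 0 has no real solution.

z = -3 or z = 3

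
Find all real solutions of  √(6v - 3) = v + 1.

Square both sides: 6v - 3 = (v + 1)².
Expand and rearrange: v² - 4v + 4 = 0.
This gives the repeated root v = 2.
Check in the original equation:
  v = 2: √(9) = 3, while v + 1 = 3 — valid.

v = 2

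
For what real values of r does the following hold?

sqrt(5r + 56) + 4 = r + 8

Isolate the radical: sqrt(5r + 56) = r + 4.
Square both sides: 5r + 56 = (r + 4)^2.
Expand and rearrange: r^2 + 3r - 40 = 0.
Solving gives r = 5 or r = -8.
Check each candidate in the original equation:
  r = 5: sqrt(81) = 9, while r + 4 = 9 — valid.
  r = -8: sqrt(16) = 4, while r + 4 = -4 — extraneous.

r = 5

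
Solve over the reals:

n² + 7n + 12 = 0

n = -4 or n = -3

Factor: (n + 3)(n + 4) = 0.
So n = -3 or n = -4.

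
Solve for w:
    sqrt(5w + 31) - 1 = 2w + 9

Isolate the radical: sqrt(5w + 31) = 2w + 10.
Square both sides: 5w + 31 = (2w + 10)^2.
Expand and rearrange: 4w^2 + 35w + 69 = 0.
Solving gives w = -3 or w = -5.75.
Check each candidate in the original equation:
  w = -3: sqrt(16) = 4, while 2w + 10 = 4 — valid.
  w = -5.75: sqrt(2.25) = 1.5, while 2w + 10 = -1.5 — extraneous.

w = -3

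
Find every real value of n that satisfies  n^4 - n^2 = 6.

n = -1.7321 or n = 1.7321

Let u = n^2. The equation becomes u^2 - u - 6 = 0.
Factor: (u - 3)(u + 2) = 0, so u = 3 or u = -2.
n^2 = 3 gives n = +/-sqrt(3) ~= +/-1.7321.
n^2 = -2 < 0 has no real solution.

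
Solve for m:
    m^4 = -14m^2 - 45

No real solutions.

Let u = m^2. The equation becomes u^2 + 14u + 45 = 0.
Factor: (u + 9)(u + 5) = 0, so u = -9 or u = -5.
m^2 = -9 < 0 has no real solution.
m^2 = -5 < 0 has no real solution.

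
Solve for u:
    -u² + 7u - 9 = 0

Discriminant: (7)² − 4·(-1)·(-9) = 13.
Quadratic formula: u = (-7 ± √13) / (-2).
So u = 7/2 - √(13)/2 ≈ 1.6972 or u = √(13)/2 + 7/2 ≈ 5.3028.

u = 1.6972 or u = 5.3028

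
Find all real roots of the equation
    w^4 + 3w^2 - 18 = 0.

w = -1.7321 or w = 1.7321

Let u = w^2. The equation becomes u^2 + 3u - 18 = 0.
Factor: (u - 3)(u + 6) = 0, so u = 3 or u = -6.
w^2 = 3 gives w = +/-sqrt(3) ~= +/-1.7321.
w^2 = -6 < 0 has no real solution.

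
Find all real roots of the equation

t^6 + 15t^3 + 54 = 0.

Let u = t^3. The equation becomes u^2 + 15u + 54 = 0.
Factor: (u + 6)(u + 9) = 0, so u = -6 or u = -9.
t^3 = -6 gives t = -(6)^(1/3) ~= -1.8171.
t^3 = -9 gives t = -(9)^(1/3) ~= -2.0801.

t = -2.0801 or t = -1.8171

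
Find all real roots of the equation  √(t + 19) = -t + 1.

Square both sides: t + 19 = (-t + 1)².
Expand and rearrange: t² - 3t - 18 = 0.
Solving gives t = 6 or t = -3.
Check each candidate in the original equation:
  t = 6: √(25) = 5, while -t + 1 = -5 — extraneous.
  t = -3: √(16) = 4, while -t + 1 = 4 — valid.

t = -3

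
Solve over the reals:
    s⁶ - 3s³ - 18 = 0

s = -1.4422 or s = 1.8171

Let u = s³. The equation becomes u² - 3u - 18 = 0.
Factor: (u + 3)(u - 6) = 0, so u = -3 or u = 6.
s³ = -3 gives s = -∛(3) ≈ -1.4422.
s³ = 6 gives s = ∛(6) ≈ 1.8171.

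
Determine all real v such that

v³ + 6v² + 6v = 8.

v = -4 or v = -2.7321 or v = 0.7321

Rearrange: v³ + 6v² + 6v - 8 = 0.
Possible rational roots are divisors of -8. Testing v = -4 gives 0, so (v + 4) is a factor.
Divide: v³ + 6v² + 6v - 8 = (v + 4)(v² + 2v - 2).
Apply the quadratic formula to v² + 2v - 2 = 0: v = (-2 ± √12)/2, i.e. v ≈ 0.7321 or v ≈ -2.7321.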